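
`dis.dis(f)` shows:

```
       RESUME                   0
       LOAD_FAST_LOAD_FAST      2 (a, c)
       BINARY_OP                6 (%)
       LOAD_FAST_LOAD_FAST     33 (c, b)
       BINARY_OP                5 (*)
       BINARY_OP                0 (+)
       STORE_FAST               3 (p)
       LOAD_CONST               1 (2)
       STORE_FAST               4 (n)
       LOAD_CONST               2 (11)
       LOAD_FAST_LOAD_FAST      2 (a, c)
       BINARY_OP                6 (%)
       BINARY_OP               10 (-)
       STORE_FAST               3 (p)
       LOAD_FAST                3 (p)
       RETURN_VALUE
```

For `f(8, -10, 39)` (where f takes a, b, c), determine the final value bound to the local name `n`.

LOAD_FAST_LOAD_FAST a,c → push 8,39. Stack: [8, 39]
BINARY_OP % → 8 % 39 = 8. Stack: [8]
LOAD_FAST_LOAD_FAST c,b → push 39,-10. Stack: [8, 39, -10]
BINARY_OP * → 39 * -10 = -390. Stack: [8, -390]
BINARY_OP + → 8 + -390 = -382. Stack: [-382]
STORE_FAST p → p=-382. Stack: []
LOAD_CONST → push 2. Stack: [2]
STORE_FAST n → n=2. Stack: []
LOAD_CONST → push 11. Stack: [11]
LOAD_FAST_LOAD_FAST a,c → push 8,39. Stack: [11, 8, 39]
BINARY_OP % → 8 % 39 = 8. Stack: [11, 8]
BINARY_OP - → 11 - 8 = 3. Stack: [3]
STORE_FAST p → p=3. Stack: []
LOAD_FAST p → push 3. Stack: [3]
RETURN_VALUE → return 3.

2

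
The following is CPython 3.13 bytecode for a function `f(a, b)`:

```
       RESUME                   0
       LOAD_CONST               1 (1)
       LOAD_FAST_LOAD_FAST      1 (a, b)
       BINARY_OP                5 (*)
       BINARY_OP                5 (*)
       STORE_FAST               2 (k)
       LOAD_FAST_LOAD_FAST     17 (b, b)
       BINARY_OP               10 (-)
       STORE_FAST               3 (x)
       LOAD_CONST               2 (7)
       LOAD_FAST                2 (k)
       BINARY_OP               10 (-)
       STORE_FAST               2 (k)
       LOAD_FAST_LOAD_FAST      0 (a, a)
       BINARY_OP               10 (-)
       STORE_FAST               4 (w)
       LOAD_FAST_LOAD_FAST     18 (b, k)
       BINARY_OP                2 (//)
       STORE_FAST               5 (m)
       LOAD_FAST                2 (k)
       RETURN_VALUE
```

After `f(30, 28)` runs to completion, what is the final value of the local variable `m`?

-1

LOAD_CONST → push 1. Stack: [1]
LOAD_FAST_LOAD_FAST a,b → push 30,28. Stack: [1, 30, 28]
BINARY_OP * → 30 * 28 = 840. Stack: [1, 840]
BINARY_OP * → 1 * 840 = 840. Stack: [840]
STORE_FAST k → k=840. Stack: []
LOAD_FAST_LOAD_FAST b,b → push 28,28. Stack: [28, 28]
BINARY_OP - → 28 - 28 = 0. Stack: [0]
STORE_FAST x → x=0. Stack: []
LOAD_CONST → push 7. Stack: [7]
LOAD_FAST k → push 840. Stack: [7, 840]
BINARY_OP - → 7 - 840 = -833. Stack: [-833]
STORE_FAST k → k=-833. Stack: []
LOAD_FAST_LOAD_FAST a,a → push 30,30. Stack: [30, 30]
BINARY_OP - → 30 - 30 = 0. Stack: [0]
STORE_FAST w → w=0. Stack: []
LOAD_FAST_LOAD_FAST b,k → push 28,-833. Stack: [28, -833]
BINARY_OP // → 28 // -833 = -1. Stack: [-1]
STORE_FAST m → m=-1. Stack: []
LOAD_FAST k → push -833. Stack: [-833]
RETURN_VALUE → return -833.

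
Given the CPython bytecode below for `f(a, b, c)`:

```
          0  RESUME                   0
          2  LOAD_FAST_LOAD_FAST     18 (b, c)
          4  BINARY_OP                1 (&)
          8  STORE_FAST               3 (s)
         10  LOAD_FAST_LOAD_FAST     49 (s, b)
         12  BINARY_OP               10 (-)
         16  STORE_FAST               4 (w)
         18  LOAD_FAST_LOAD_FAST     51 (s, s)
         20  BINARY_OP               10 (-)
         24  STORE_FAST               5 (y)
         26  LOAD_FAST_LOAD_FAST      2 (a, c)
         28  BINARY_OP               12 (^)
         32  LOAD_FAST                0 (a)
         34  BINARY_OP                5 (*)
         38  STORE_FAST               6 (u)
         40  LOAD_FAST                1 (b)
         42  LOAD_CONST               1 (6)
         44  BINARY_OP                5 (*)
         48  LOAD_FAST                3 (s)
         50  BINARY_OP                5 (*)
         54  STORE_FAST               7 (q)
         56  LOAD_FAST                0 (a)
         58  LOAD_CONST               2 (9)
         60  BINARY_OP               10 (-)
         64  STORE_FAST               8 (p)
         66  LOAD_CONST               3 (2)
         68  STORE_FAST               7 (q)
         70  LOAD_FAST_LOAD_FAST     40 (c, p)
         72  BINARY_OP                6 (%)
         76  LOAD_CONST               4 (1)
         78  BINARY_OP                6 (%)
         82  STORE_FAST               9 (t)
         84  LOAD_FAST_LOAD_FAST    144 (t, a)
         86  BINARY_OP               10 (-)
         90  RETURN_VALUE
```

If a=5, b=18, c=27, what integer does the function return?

-5

LOAD_FAST_LOAD_FAST b,c → push 18,27. Stack: [18, 27]
BINARY_OP & → 18 & 27 = 18. Stack: [18]
STORE_FAST s → s=18. Stack: []
LOAD_FAST_LOAD_FAST s,b → push 18,18. Stack: [18, 18]
BINARY_OP - → 18 - 18 = 0. Stack: [0]
STORE_FAST w → w=0. Stack: []
LOAD_FAST_LOAD_FAST s,s → push 18,18. Stack: [18, 18]
BINARY_OP - → 18 - 18 = 0. Stack: [0]
STORE_FAST y → y=0. Stack: []
LOAD_FAST_LOAD_FAST a,c → push 5,27. Stack: [5, 27]
BINARY_OP ^ → 5 ^ 27 = 30. Stack: [30]
LOAD_FAST a → push 5. Stack: [30, 5]
BINARY_OP * → 30 * 5 = 150. Stack: [150]
STORE_FAST u → u=150. Stack: []
LOAD_FAST b → push 18. Stack: [18]
LOAD_CONST → push 6. Stack: [18, 6]
BINARY_OP * → 18 * 6 = 108. Stack: [108]
LOAD_FAST s → push 18. Stack: [108, 18]
BINARY_OP * → 108 * 18 = 1944. Stack: [1944]
STORE_FAST q → q=1944. Stack: []
LOAD_FAST a → push 5. Stack: [5]
LOAD_CONST → push 9. Stack: [5, 9]
BINARY_OP - → 5 - 9 = -4. Stack: [-4]
STORE_FAST p → p=-4. Stack: []
LOAD_CONST → push 2. Stack: [2]
STORE_FAST q → q=2. Stack: []
LOAD_FAST_LOAD_FAST c,p → push 27,-4. Stack: [27, -4]
BINARY_OP % → 27 % -4 = -1. Stack: [-1]
LOAD_CONST → push 1. Stack: [-1, 1]
BINARY_OP % → -1 % 1 = 0. Stack: [0]
STORE_FAST t → t=0. Stack: []
LOAD_FAST_LOAD_FAST t,a → push 0,5. Stack: [0, 5]
BINARY_OP - → 0 - 5 = -5. Stack: [-5]
RETURN_VALUE → return -5.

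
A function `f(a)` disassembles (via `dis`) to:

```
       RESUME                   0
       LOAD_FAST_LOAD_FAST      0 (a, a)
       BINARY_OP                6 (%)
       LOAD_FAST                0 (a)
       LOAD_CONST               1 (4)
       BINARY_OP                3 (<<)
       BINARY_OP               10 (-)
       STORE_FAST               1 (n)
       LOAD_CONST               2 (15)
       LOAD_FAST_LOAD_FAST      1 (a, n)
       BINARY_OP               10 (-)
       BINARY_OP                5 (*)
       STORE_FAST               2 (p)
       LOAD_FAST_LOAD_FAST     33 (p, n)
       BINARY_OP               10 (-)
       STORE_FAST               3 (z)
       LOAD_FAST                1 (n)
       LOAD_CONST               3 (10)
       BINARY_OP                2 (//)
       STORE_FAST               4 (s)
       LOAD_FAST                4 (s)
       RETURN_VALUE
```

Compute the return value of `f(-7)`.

11

LOAD_FAST_LOAD_FAST a,a → push -7,-7. Stack: [-7, -7]
BINARY_OP % → -7 % -7 = 0. Stack: [0]
LOAD_FAST a → push -7. Stack: [0, -7]
LOAD_CONST → push 4. Stack: [0, -7, 4]
BINARY_OP << → -7 << 4 = -112. Stack: [0, -112]
BINARY_OP - → 0 - -112 = 112. Stack: [112]
STORE_FAST n → n=112. Stack: []
LOAD_CONST → push 15. Stack: [15]
LOAD_FAST_LOAD_FAST a,n → push -7,112. Stack: [15, -7, 112]
BINARY_OP - → -7 - 112 = -119. Stack: [15, -119]
BINARY_OP * → 15 * -119 = -1785. Stack: [-1785]
STORE_FAST p → p=-1785. Stack: []
LOAD_FAST_LOAD_FAST p,n → push -1785,112. Stack: [-1785, 112]
BINARY_OP - → -1785 - 112 = -1897. Stack: [-1897]
STORE_FAST z → z=-1897. Stack: []
LOAD_FAST n → push 112. Stack: [112]
LOAD_CONST → push 10. Stack: [112, 10]
BINARY_OP // → 112 // 10 = 11. Stack: [11]
STORE_FAST s → s=11. Stack: []
LOAD_FAST s → push 11. Stack: [11]
RETURN_VALUE → return 11.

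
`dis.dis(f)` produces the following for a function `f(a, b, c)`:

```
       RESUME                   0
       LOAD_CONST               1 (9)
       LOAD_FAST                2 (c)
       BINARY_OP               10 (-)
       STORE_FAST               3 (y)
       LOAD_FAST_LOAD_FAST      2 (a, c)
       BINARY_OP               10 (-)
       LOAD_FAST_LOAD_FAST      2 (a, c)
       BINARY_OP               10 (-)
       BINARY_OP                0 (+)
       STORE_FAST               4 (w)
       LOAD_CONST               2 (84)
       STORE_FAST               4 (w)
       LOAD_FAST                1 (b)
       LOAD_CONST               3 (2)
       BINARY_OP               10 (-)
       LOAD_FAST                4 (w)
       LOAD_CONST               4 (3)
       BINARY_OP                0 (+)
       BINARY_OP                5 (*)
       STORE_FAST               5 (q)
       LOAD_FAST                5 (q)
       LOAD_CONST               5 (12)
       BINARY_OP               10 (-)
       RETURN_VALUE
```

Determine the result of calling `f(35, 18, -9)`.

1380

LOAD_CONST → push 9. Stack: [9]
LOAD_FAST c → push -9. Stack: [9, -9]
BINARY_OP - → 9 - -9 = 18. Stack: [18]
STORE_FAST y → y=18. Stack: []
LOAD_FAST_LOAD_FAST a,c → push 35,-9. Stack: [35, -9]
BINARY_OP - → 35 - -9 = 44. Stack: [44]
LOAD_FAST_LOAD_FAST a,c → push 35,-9. Stack: [44, 35, -9]
BINARY_OP - → 35 - -9 = 44. Stack: [44, 44]
BINARY_OP + → 44 + 44 = 88. Stack: [88]
STORE_FAST w → w=88. Stack: []
LOAD_CONST → push 84. Stack: [84]
STORE_FAST w → w=84. Stack: []
LOAD_FAST b → push 18. Stack: [18]
LOAD_CONST → push 2. Stack: [18, 2]
BINARY_OP - → 18 - 2 = 16. Stack: [16]
LOAD_FAST w → push 84. Stack: [16, 84]
LOAD_CONST → push 3. Stack: [16, 84, 3]
BINARY_OP + → 84 + 3 = 87. Stack: [16, 87]
BINARY_OP * → 16 * 87 = 1392. Stack: [1392]
STORE_FAST q → q=1392. Stack: []
LOAD_FAST q → push 1392. Stack: [1392]
LOAD_CONST → push 12. Stack: [1392, 12]
BINARY_OP - → 1392 - 12 = 1380. Stack: [1380]
RETURN_VALUE → return 1380.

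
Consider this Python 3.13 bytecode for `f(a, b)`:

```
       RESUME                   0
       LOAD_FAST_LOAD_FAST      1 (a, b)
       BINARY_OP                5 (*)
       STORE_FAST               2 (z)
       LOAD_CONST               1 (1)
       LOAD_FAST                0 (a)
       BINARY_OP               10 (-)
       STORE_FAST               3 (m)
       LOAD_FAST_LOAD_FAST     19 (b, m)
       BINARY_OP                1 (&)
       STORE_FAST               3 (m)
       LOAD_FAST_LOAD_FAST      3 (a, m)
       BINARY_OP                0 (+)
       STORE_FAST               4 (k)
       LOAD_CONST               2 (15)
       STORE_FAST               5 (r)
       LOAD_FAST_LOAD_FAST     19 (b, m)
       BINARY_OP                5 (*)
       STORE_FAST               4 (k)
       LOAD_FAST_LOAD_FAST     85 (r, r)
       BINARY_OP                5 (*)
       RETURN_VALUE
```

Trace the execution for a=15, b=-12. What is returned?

225

LOAD_FAST_LOAD_FAST a,b → push 15,-12. Stack: [15, -12]
BINARY_OP * → 15 * -12 = -180. Stack: [-180]
STORE_FAST z → z=-180. Stack: []
LOAD_CONST → push 1. Stack: [1]
LOAD_FAST a → push 15. Stack: [1, 15]
BINARY_OP - → 1 - 15 = -14. Stack: [-14]
STORE_FAST m → m=-14. Stack: []
LOAD_FAST_LOAD_FAST b,m → push -12,-14. Stack: [-12, -14]
BINARY_OP & → -12 & -14 = -16. Stack: [-16]
STORE_FAST m → m=-16. Stack: []
LOAD_FAST_LOAD_FAST a,m → push 15,-16. Stack: [15, -16]
BINARY_OP + → 15 + -16 = -1. Stack: [-1]
STORE_FAST k → k=-1. Stack: []
LOAD_CONST → push 15. Stack: [15]
STORE_FAST r → r=15. Stack: []
LOAD_FAST_LOAD_FAST b,m → push -12,-16. Stack: [-12, -16]
BINARY_OP * → -12 * -16 = 192. Stack: [192]
STORE_FAST k → k=192. Stack: []
LOAD_FAST_LOAD_FAST r,r → push 15,15. Stack: [15, 15]
BINARY_OP * → 15 * 15 = 225. Stack: [225]
RETURN_VALUE → return 225.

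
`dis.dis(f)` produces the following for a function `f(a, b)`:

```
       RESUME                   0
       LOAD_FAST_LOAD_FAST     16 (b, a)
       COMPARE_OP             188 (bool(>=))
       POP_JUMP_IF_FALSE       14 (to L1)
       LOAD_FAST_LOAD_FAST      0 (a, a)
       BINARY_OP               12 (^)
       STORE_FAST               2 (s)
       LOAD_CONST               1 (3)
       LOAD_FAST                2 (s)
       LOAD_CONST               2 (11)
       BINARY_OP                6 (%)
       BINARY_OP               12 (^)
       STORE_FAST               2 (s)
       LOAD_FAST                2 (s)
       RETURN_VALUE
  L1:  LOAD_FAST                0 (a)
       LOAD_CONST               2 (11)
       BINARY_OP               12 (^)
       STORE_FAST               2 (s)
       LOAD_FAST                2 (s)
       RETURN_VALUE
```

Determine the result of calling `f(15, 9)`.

4

LOAD_FAST_LOAD_FAST b,a → push 9,15. Stack: [9, 15]
COMPARE_OP bool(>=) → 9 vs 15 = False. Stack: [False]
POP_JUMP_IF_FALSE → pop False; jump. Stack: []
LOAD_FAST a → push 15. Stack: [15]
LOAD_CONST → push 11. Stack: [15, 11]
BINARY_OP ^ → 15 ^ 11 = 4. Stack: [4]
STORE_FAST s → s=4. Stack: []
LOAD_FAST s → push 4. Stack: [4]
RETURN_VALUE → return 4.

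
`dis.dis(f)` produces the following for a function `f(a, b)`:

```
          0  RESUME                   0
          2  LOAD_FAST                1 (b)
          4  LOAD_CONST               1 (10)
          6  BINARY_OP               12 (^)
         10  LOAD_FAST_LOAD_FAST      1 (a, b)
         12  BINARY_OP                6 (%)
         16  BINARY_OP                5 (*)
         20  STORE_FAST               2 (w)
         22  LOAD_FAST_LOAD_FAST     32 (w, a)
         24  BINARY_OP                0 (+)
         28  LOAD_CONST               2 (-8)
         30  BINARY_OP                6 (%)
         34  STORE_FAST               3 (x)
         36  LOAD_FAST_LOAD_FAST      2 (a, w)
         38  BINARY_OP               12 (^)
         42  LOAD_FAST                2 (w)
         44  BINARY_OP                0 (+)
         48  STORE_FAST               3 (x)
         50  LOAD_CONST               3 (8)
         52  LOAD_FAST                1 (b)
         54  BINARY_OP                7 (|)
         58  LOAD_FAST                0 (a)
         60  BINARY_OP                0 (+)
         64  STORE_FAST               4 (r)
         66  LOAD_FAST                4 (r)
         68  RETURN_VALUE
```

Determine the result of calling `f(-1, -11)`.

-4

LOAD_FAST b → push -11. Stack: [-11]
LOAD_CONST → push 10. Stack: [-11, 10]
BINARY_OP ^ → -11 ^ 10 = -1. Stack: [-1]
LOAD_FAST_LOAD_FAST a,b → push -1,-11. Stack: [-1, -1, -11]
BINARY_OP % → -1 % -11 = -1. Stack: [-1, -1]
BINARY_OP * → -1 * -1 = 1. Stack: [1]
STORE_FAST w → w=1. Stack: []
LOAD_FAST_LOAD_FAST w,a → push 1,-1. Stack: [1, -1]
BINARY_OP + → 1 + -1 = 0. Stack: [0]
LOAD_CONST → push -8. Stack: [0, -8]
BINARY_OP % → 0 % -8 = 0. Stack: [0]
STORE_FAST x → x=0. Stack: []
LOAD_FAST_LOAD_FAST a,w → push -1,1. Stack: [-1, 1]
BINARY_OP ^ → -1 ^ 1 = -2. Stack: [-2]
LOAD_FAST w → push 1. Stack: [-2, 1]
BINARY_OP + → -2 + 1 = -1. Stack: [-1]
STORE_FAST x → x=-1. Stack: []
LOAD_CONST → push 8. Stack: [8]
LOAD_FAST b → push -11. Stack: [8, -11]
BINARY_OP | → 8 | -11 = -3. Stack: [-3]
LOAD_FAST a → push -1. Stack: [-3, -1]
BINARY_OP + → -3 + -1 = -4. Stack: [-4]
STORE_FAST r → r=-4. Stack: []
LOAD_FAST r → push -4. Stack: [-4]
RETURN_VALUE → return -4.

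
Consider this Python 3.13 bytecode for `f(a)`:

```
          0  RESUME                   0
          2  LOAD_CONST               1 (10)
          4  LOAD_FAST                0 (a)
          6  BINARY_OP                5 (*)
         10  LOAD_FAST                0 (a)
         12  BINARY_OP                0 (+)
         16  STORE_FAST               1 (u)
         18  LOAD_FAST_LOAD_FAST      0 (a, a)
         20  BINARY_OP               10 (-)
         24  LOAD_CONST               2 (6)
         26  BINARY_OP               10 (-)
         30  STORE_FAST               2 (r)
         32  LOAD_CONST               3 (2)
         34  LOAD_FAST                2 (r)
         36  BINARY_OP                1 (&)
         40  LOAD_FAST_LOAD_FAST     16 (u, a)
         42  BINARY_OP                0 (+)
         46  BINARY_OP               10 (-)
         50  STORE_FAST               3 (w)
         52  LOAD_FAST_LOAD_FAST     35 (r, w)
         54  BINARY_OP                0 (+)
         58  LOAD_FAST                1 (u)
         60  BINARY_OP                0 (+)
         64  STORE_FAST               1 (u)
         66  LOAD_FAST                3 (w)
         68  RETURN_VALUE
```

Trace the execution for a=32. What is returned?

LOAD_CONST → push 10. Stack: [10]
LOAD_FAST a → push 32. Stack: [10, 32]
BINARY_OP * → 10 * 32 = 320. Stack: [320]
LOAD_FAST a → push 32. Stack: [320, 32]
BINARY_OP + → 320 + 32 = 352. Stack: [352]
STORE_FAST u → u=352. Stack: []
LOAD_FAST_LOAD_FAST a,a → push 32,32. Stack: [32, 32]
BINARY_OP - → 32 - 32 = 0. Stack: [0]
LOAD_CONST → push 6. Stack: [0, 6]
BINARY_OP - → 0 - 6 = -6. Stack: [-6]
STORE_FAST r → r=-6. Stack: []
LOAD_CONST → push 2. Stack: [2]
LOAD_FAST r → push -6. Stack: [2, -6]
BINARY_OP & → 2 & -6 = 2. Stack: [2]
LOAD_FAST_LOAD_FAST u,a → push 352,32. Stack: [2, 352, 32]
BINARY_OP + → 352 + 32 = 384. Stack: [2, 384]
BINARY_OP - → 2 - 384 = -382. Stack: [-382]
STORE_FAST w → w=-382. Stack: []
LOAD_FAST_LOAD_FAST r,w → push -6,-382. Stack: [-6, -382]
BINARY_OP + → -6 + -382 = -388. Stack: [-388]
LOAD_FAST u → push 352. Stack: [-388, 352]
BINARY_OP + → -388 + 352 = -36. Stack: [-36]
STORE_FAST u → u=-36. Stack: []
LOAD_FAST w → push -382. Stack: [-382]
RETURN_VALUE → return -382.

-382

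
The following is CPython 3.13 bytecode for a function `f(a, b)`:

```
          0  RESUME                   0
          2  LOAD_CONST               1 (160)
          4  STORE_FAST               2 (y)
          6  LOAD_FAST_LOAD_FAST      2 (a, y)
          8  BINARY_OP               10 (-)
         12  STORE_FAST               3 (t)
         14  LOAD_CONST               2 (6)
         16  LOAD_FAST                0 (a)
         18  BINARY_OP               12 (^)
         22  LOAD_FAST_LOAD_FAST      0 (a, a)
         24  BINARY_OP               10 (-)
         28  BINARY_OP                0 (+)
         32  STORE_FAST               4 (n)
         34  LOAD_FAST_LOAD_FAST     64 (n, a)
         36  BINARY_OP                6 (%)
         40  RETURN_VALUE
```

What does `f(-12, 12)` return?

LOAD_CONST → push 160. Stack: [160]
STORE_FAST y → y=160. Stack: []
LOAD_FAST_LOAD_FAST a,y → push -12,160. Stack: [-12, 160]
BINARY_OP - → -12 - 160 = -172. Stack: [-172]
STORE_FAST t → t=-172. Stack: []
LOAD_CONST → push 6. Stack: [6]
LOAD_FAST a → push -12. Stack: [6, -12]
BINARY_OP ^ → 6 ^ -12 = -14. Stack: [-14]
LOAD_FAST_LOAD_FAST a,a → push -12,-12. Stack: [-14, -12, -12]
BINARY_OP - → -12 - -12 = 0. Stack: [-14, 0]
BINARY_OP + → -14 + 0 = -14. Stack: [-14]
STORE_FAST n → n=-14. Stack: []
LOAD_FAST_LOAD_FAST n,a → push -14,-12. Stack: [-14, -12]
BINARY_OP % → -14 % -12 = -2. Stack: [-2]
RETURN_VALUE → return -2.

-2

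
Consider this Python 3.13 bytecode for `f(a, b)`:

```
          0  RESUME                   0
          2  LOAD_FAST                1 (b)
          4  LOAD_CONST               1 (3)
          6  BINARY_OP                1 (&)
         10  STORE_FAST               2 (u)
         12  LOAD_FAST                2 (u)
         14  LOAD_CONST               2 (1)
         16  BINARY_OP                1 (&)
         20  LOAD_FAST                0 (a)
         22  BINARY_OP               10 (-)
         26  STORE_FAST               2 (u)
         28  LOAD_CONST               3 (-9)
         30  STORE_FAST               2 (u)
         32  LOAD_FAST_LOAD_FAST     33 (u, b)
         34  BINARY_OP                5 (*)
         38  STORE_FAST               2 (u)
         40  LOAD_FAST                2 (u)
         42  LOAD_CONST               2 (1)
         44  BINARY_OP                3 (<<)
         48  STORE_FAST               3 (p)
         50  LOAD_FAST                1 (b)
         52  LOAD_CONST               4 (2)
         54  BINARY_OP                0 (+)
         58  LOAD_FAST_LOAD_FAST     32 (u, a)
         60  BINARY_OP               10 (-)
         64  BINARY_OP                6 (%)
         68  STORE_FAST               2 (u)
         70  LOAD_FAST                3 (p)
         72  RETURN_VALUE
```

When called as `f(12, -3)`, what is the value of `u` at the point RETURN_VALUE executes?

LOAD_FAST b → push -3. Stack: [-3]
LOAD_CONST → push 3. Stack: [-3, 3]
BINARY_OP & → -3 & 3 = 1. Stack: [1]
STORE_FAST u → u=1. Stack: []
LOAD_FAST u → push 1. Stack: [1]
LOAD_CONST → push 1. Stack: [1, 1]
BINARY_OP & → 1 & 1 = 1. Stack: [1]
LOAD_FAST a → push 12. Stack: [1, 12]
BINARY_OP - → 1 - 12 = -11. Stack: [-11]
STORE_FAST u → u=-11. Stack: []
LOAD_CONST → push -9. Stack: [-9]
STORE_FAST u → u=-9. Stack: []
LOAD_FAST_LOAD_FAST u,b → push -9,-3. Stack: [-9, -3]
BINARY_OP * → -9 * -3 = 27. Stack: [27]
STORE_FAST u → u=27. Stack: []
LOAD_FAST u → push 27. Stack: [27]
LOAD_CONST → push 1. Stack: [27, 1]
BINARY_OP << → 27 << 1 = 54. Stack: [54]
STORE_FAST p → p=54. Stack: []
LOAD_FAST b → push -3. Stack: [-3]
LOAD_CONST → push 2. Stack: [-3, 2]
BINARY_OP + → -3 + 2 = -1. Stack: [-1]
LOAD_FAST_LOAD_FAST u,a → push 27,12. Stack: [-1, 27, 12]
BINARY_OP - → 27 - 12 = 15. Stack: [-1, 15]
BINARY_OP % → -1 % 15 = 14. Stack: [14]
STORE_FAST u → u=14. Stack: []
LOAD_FAST p → push 54. Stack: [54]
RETURN_VALUE → return 54.

14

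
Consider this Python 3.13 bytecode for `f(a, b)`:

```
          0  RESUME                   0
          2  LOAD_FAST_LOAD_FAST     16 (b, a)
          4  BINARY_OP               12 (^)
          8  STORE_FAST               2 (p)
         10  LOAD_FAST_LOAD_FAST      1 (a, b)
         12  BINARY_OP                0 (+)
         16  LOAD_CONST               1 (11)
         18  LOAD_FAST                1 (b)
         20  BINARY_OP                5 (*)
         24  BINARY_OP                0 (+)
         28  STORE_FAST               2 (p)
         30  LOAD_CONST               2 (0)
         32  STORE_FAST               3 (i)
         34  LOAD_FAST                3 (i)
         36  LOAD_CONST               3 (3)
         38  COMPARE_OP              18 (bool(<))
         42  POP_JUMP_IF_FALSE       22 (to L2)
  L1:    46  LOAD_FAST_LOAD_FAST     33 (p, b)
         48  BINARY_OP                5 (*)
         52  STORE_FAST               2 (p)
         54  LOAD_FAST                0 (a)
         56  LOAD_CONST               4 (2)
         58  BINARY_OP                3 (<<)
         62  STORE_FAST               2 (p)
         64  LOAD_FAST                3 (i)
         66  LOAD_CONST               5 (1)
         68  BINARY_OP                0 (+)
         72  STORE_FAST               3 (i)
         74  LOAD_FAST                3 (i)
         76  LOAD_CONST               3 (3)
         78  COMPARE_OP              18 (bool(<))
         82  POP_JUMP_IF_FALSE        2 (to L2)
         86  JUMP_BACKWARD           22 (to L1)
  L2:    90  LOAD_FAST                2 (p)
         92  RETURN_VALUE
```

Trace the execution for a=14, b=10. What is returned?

56

LOAD_FAST_LOAD_FAST b,a → push 10,14. Stack: [10, 14]
BINARY_OP ^ → 10 ^ 14 = 4. Stack: [4]
STORE_FAST p → p=4. Stack: []
LOAD_FAST_LOAD_FAST a,b → push 14,10. Stack: [14, 10]
BINARY_OP + → 14 + 10 = 24. Stack: [24]
LOAD_CONST → push 11. Stack: [24, 11]
LOAD_FAST b → push 10. Stack: [24, 11, 10]
BINARY_OP * → 11 * 10 = 110. Stack: [24, 110]
BINARY_OP + → 24 + 110 = 134. Stack: [134]
STORE_FAST p → p=134. Stack: []
LOAD_CONST → push 0. Stack: [0]
STORE_FAST i → i=0. Stack: []
LOAD_FAST i → push 0. Stack: [0]
LOAD_CONST → push 3. Stack: [0, 3]
COMPARE_OP bool(<) → 0 vs 3 = True. Stack: [True]
POP_JUMP_IF_FALSE → pop True; no jump. Stack: []
LOAD_FAST_LOAD_FAST p,b → push 134,10. Stack: [134, 10]
BINARY_OP * → 134 * 10 = 1340. Stack: [1340]
STORE_FAST p → p=1340. Stack: []
LOAD_FAST a → push 14. Stack: [14]
LOAD_CONST → push 2. Stack: [14, 2]
BINARY_OP << → 14 << 2 = 56. Stack: [56]
STORE_FAST p → p=56. Stack: []
LOAD_FAST i → push 0. Stack: [0]
LOAD_CONST → push 1. Stack: [0, 1]
BINARY_OP + → 0 + 1 = 1. Stack: [1]
STORE_FAST i → i=1. Stack: []
LOAD_FAST i → push 1. Stack: [1]
LOAD_CONST → push 3. Stack: [1, 3]
COMPARE_OP bool(<) → 1 vs 3 = True. Stack: [True]
POP_JUMP_IF_FALSE → pop True; no jump. Stack: []
LOAD_FAST_LOAD_FAST p,b → push 56,10. Stack: [56, 10]
BINARY_OP * → 56 * 10 = 560. Stack: [560]
STORE_FAST p → p=560. Stack: []
LOAD_FAST a → push 14. Stack: [14]
LOAD_CONST → push 2. Stack: [14, 2]
BINARY_OP << → 14 << 2 = 56. Stack: [56]
STORE_FAST p → p=56. Stack: []
LOAD_FAST i → push 1. Stack: [1]
LOAD_CONST → push 1. Stack: [1, 1]
BINARY_OP + → 1 + 1 = 2. Stack: [2]
STORE_FAST i → i=2. Stack: []
LOAD_FAST i → push 2. Stack: [2]
LOAD_CONST → push 3. Stack: [2, 3]
COMPARE_OP bool(<) → 2 vs 3 = True. Stack: [True]
POP_JUMP_IF_FALSE → pop True; no jump. Stack: []
LOAD_FAST_LOAD_FAST p,b → push 56,10. Stack: [56, 10]
BINARY_OP * → 56 * 10 = 560. Stack: [560]
STORE_FAST p → p=560. Stack: []
LOAD_FAST a → push 14. Stack: [14]
LOAD_CONST → push 2. Stack: [14, 2]
BINARY_OP << → 14 << 2 = 56. Stack: [56]
STORE_FAST p → p=56. Stack: []
LOAD_FAST i → push 2. Stack: [2]
LOAD_CONST → push 1. Stack: [2, 1]
BINARY_OP + → 2 + 1 = 3. Stack: [3]
STORE_FAST i → i=3. Stack: []
LOAD_FAST i → push 3. Stack: [3]
LOAD_CONST → push 3. Stack: [3, 3]
COMPARE_OP bool(<) → 3 vs 3 = False. Stack: [False]
POP_JUMP_IF_FALSE → pop False; jump. Stack: []
LOAD_FAST p → push 56. Stack: [56]
RETURN_VALUE → return 56.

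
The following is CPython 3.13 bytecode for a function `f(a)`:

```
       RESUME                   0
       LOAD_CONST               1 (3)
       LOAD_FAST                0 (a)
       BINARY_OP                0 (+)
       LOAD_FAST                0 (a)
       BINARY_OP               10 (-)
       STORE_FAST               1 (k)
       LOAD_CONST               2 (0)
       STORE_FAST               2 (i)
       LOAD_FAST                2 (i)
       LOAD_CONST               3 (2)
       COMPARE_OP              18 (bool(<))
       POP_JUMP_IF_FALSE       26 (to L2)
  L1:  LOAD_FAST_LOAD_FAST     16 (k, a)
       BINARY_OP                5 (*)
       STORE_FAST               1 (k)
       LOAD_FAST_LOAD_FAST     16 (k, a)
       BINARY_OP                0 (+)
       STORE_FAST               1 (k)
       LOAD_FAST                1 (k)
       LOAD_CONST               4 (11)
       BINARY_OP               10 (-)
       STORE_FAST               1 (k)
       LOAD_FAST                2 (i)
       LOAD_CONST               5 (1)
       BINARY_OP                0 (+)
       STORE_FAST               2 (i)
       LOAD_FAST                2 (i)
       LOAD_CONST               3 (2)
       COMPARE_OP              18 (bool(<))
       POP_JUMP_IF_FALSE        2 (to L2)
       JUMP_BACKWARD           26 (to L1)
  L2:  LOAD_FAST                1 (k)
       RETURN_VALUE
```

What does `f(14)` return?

LOAD_CONST → push 3. Stack: [3]
LOAD_FAST a → push 14. Stack: [3, 14]
BINARY_OP + → 3 + 14 = 17. Stack: [17]
LOAD_FAST a → push 14. Stack: [17, 14]
BINARY_OP - → 17 - 14 = 3. Stack: [3]
STORE_FAST k → k=3. Stack: []
LOAD_CONST → push 0. Stack: [0]
STORE_FAST i → i=0. Stack: []
LOAD_FAST i → push 0. Stack: [0]
LOAD_CONST → push 2. Stack: [0, 2]
COMPARE_OP bool(<) → 0 vs 2 = True. Stack: [True]
POP_JUMP_IF_FALSE → pop True; no jump. Stack: []
LOAD_FAST_LOAD_FAST k,a → push 3,14. Stack: [3, 14]
BINARY_OP * → 3 * 14 = 42. Stack: [42]
STORE_FAST k → k=42. Stack: []
LOAD_FAST_LOAD_FAST k,a → push 42,14. Stack: [42, 14]
BINARY_OP + → 42 + 14 = 56. Stack: [56]
STORE_FAST k → k=56. Stack: []
LOAD_FAST k → push 56. Stack: [56]
LOAD_CONST → push 11. Stack: [56, 11]
BINARY_OP - → 56 - 11 = 45. Stack: [45]
STORE_FAST k → k=45. Stack: []
LOAD_FAST i → push 0. Stack: [0]
LOAD_CONST → push 1. Stack: [0, 1]
BINARY_OP + → 0 + 1 = 1. Stack: [1]
STORE_FAST i → i=1. Stack: []
LOAD_FAST i → push 1. Stack: [1]
LOAD_CONST → push 2. Stack: [1, 2]
COMPARE_OP bool(<) → 1 vs 2 = True. Stack: [True]
POP_JUMP_IF_FALSE → pop True; no jump. Stack: []
LOAD_FAST_LOAD_FAST k,a → push 45,14. Stack: [45, 14]
BINARY_OP * → 45 * 14 = 630. Stack: [630]
STORE_FAST k → k=630. Stack: []
LOAD_FAST_LOAD_FAST k,a → push 630,14. Stack: [630, 14]
BINARY_OP + → 630 + 14 = 644. Stack: [644]
STORE_FAST k → k=644. Stack: []
LOAD_FAST k → push 644. Stack: [644]
LOAD_CONST → push 11. Stack: [644, 11]
BINARY_OP - → 644 - 11 = 633. Stack: [633]
STORE_FAST k → k=633. Stack: []
LOAD_FAST i → push 1. Stack: [1]
LOAD_CONST → push 1. Stack: [1, 1]
BINARY_OP + → 1 + 1 = 2. Stack: [2]
STORE_FAST i → i=2. Stack: []
LOAD_FAST i → push 2. Stack: [2]
LOAD_CONST → push 2. Stack: [2, 2]
COMPARE_OP bool(<) → 2 vs 2 = False. Stack: [False]
POP_JUMP_IF_FALSE → pop False; jump. Stack: []
LOAD_FAST k → push 633. Stack: [633]
RETURN_VALUE → return 633.

633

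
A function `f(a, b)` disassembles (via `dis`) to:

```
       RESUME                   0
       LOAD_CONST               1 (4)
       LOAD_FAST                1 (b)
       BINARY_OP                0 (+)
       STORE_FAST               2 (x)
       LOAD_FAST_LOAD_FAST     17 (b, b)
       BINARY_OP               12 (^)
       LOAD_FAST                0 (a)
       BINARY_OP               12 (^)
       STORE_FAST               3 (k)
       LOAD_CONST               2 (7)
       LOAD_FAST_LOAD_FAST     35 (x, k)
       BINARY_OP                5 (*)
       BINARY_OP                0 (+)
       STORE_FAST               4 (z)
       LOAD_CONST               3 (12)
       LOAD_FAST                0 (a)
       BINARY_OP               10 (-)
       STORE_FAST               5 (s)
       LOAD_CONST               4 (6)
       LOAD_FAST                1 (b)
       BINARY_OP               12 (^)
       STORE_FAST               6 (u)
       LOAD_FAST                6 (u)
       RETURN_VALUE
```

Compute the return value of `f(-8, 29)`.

LOAD_CONST → push 4. Stack: [4]
LOAD_FAST b → push 29. Stack: [4, 29]
BINARY_OP + → 4 + 29 = 33. Stack: [33]
STORE_FAST x → x=33. Stack: []
LOAD_FAST_LOAD_FAST b,b → push 29,29. Stack: [29, 29]
BINARY_OP ^ → 29 ^ 29 = 0. Stack: [0]
LOAD_FAST a → push -8. Stack: [0, -8]
BINARY_OP ^ → 0 ^ -8 = -8. Stack: [-8]
STORE_FAST k → k=-8. Stack: []
LOAD_CONST → push 7. Stack: [7]
LOAD_FAST_LOAD_FAST x,k → push 33,-8. Stack: [7, 33, -8]
BINARY_OP * → 33 * -8 = -264. Stack: [7, -264]
BINARY_OP + → 7 + -264 = -257. Stack: [-257]
STORE_FAST z → z=-257. Stack: []
LOAD_CONST → push 12. Stack: [12]
LOAD_FAST a → push -8. Stack: [12, -8]
BINARY_OP - → 12 - -8 = 20. Stack: [20]
STORE_FAST s → s=20. Stack: []
LOAD_CONST → push 6. Stack: [6]
LOAD_FAST b → push 29. Stack: [6, 29]
BINARY_OP ^ → 6 ^ 29 = 27. Stack: [27]
STORE_FAST u → u=27. Stack: []
LOAD_FAST u → push 27. Stack: [27]
RETURN_VALUE → return 27.

27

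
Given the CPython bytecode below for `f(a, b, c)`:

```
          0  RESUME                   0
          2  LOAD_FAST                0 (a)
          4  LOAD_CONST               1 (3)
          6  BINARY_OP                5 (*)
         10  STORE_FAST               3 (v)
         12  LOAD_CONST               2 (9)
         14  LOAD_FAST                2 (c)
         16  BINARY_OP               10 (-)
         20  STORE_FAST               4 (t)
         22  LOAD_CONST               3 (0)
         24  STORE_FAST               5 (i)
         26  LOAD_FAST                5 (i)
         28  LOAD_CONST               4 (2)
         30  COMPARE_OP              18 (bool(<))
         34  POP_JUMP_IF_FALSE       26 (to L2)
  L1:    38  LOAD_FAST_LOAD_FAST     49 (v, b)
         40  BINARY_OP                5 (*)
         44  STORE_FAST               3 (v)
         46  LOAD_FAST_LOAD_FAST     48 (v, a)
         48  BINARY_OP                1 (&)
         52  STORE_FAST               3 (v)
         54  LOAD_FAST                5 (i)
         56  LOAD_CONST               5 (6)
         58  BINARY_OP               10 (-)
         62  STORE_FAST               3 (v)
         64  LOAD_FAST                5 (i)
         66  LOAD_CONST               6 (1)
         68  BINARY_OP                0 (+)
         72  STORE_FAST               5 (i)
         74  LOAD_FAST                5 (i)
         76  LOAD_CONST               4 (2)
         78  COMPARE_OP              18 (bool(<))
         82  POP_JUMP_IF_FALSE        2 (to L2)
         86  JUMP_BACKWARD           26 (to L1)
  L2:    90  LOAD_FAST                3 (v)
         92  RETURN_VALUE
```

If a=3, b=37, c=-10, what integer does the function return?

LOAD_FAST a → push 3. Stack: [3]
LOAD_CONST → push 3. Stack: [3, 3]
BINARY_OP * → 3 * 3 = 9. Stack: [9]
STORE_FAST v → v=9. Stack: []
LOAD_CONST → push 9. Stack: [9]
LOAD_FAST c → push -10. Stack: [9, -10]
BINARY_OP - → 9 - -10 = 19. Stack: [19]
STORE_FAST t → t=19. Stack: []
LOAD_CONST → push 0. Stack: [0]
STORE_FAST i → i=0. Stack: []
LOAD_FAST i → push 0. Stack: [0]
LOAD_CONST → push 2. Stack: [0, 2]
COMPARE_OP bool(<) → 0 vs 2 = True. Stack: [True]
POP_JUMP_IF_FALSE → pop True; no jump. Stack: []
LOAD_FAST_LOAD_FAST v,b → push 9,37. Stack: [9, 37]
BINARY_OP * → 9 * 37 = 333. Stack: [333]
STORE_FAST v → v=333. Stack: []
LOAD_FAST_LOAD_FAST v,a → push 333,3. Stack: [333, 3]
BINARY_OP & → 333 & 3 = 1. Stack: [1]
STORE_FAST v → v=1. Stack: []
LOAD_FAST i → push 0. Stack: [0]
LOAD_CONST → push 6. Stack: [0, 6]
BINARY_OP - → 0 - 6 = -6. Stack: [-6]
STORE_FAST v → v=-6. Stack: []
LOAD_FAST i → push 0. Stack: [0]
LOAD_CONST → push 1. Stack: [0, 1]
BINARY_OP + → 0 + 1 = 1. Stack: [1]
STORE_FAST i → i=1. Stack: []
LOAD_FAST i → push 1. Stack: [1]
LOAD_CONST → push 2. Stack: [1, 2]
COMPARE_OP bool(<) → 1 vs 2 = True. Stack: [True]
POP_JUMP_IF_FALSE → pop True; no jump. Stack: []
LOAD_FAST_LOAD_FAST v,b → push -6,37. Stack: [-6, 37]
BINARY_OP * → -6 * 37 = -222. Stack: [-222]
STORE_FAST v → v=-222. Stack: []
LOAD_FAST_LOAD_FAST v,a → push -222,3. Stack: [-222, 3]
BINARY_OP & → -222 & 3 = 2. Stack: [2]
STORE_FAST v → v=2. Stack: []
LOAD_FAST i → push 1. Stack: [1]
LOAD_CONST → push 6. Stack: [1, 6]
BINARY_OP - → 1 - 6 = -5. Stack: [-5]
STORE_FAST v → v=-5. Stack: []
LOAD_FAST i → push 1. Stack: [1]
LOAD_CONST → push 1. Stack: [1, 1]
BINARY_OP + → 1 + 1 = 2. Stack: [2]
STORE_FAST i → i=2. Stack: []
LOAD_FAST i → push 2. Stack: [2]
LOAD_CONST → push 2. Stack: [2, 2]
COMPARE_OP bool(<) → 2 vs 2 = False. Stack: [False]
POP_JUMP_IF_FALSE → pop False; jump. Stack: []
LOAD_FAST v → push -5. Stack: [-5]
RETURN_VALUE → return -5.

-5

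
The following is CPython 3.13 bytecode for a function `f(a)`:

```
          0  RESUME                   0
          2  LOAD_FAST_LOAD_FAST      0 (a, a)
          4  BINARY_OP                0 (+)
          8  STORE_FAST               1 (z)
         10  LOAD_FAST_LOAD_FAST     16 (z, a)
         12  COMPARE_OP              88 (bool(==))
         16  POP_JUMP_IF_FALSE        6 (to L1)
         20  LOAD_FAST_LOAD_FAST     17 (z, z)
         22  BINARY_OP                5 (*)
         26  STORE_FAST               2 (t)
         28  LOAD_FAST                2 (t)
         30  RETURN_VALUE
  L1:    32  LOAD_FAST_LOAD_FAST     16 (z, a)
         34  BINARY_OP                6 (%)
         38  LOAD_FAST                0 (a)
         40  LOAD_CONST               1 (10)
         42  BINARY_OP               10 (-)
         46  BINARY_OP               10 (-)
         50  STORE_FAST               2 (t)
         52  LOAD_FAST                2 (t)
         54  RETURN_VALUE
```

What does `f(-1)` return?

11

LOAD_FAST_LOAD_FAST a,a → push -1,-1. Stack: [-1, -1]
BINARY_OP + → -1 + -1 = -2. Stack: [-2]
STORE_FAST z → z=-2. Stack: []
LOAD_FAST_LOAD_FAST z,a → push -2,-1. Stack: [-2, -1]
COMPARE_OP bool(==) → -2 vs -1 = False. Stack: [False]
POP_JUMP_IF_FALSE → pop False; jump. Stack: []
LOAD_FAST_LOAD_FAST z,a → push -2,-1. Stack: [-2, -1]
BINARY_OP % → -2 % -1 = 0. Stack: [0]
LOAD_FAST a → push -1. Stack: [0, -1]
LOAD_CONST → push 10. Stack: [0, -1, 10]
BINARY_OP - → -1 - 10 = -11. Stack: [0, -11]
BINARY_OP - → 0 - -11 = 11. Stack: [11]
STORE_FAST t → t=11. Stack: []
LOAD_FAST t → push 11. Stack: [11]
RETURN_VALUE → return 11.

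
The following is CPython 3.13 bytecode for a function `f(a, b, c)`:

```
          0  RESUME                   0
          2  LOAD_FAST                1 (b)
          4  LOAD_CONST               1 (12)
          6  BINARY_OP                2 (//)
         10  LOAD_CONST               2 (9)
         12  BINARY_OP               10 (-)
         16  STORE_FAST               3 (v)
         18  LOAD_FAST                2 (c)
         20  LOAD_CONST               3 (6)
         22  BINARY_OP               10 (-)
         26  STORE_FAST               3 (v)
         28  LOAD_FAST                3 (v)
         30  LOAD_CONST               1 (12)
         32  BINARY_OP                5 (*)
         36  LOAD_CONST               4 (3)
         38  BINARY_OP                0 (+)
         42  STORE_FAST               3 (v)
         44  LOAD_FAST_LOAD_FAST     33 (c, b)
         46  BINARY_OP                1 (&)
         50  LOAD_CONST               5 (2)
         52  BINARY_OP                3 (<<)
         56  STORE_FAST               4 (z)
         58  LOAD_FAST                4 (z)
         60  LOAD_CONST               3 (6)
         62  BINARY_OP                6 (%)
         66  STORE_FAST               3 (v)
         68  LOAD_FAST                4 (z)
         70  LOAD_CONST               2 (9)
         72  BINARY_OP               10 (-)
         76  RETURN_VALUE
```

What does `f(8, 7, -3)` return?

11

LOAD_FAST b → push 7. Stack: [7]
LOAD_CONST → push 12. Stack: [7, 12]
BINARY_OP // → 7 // 12 = 0. Stack: [0]
LOAD_CONST → push 9. Stack: [0, 9]
BINARY_OP - → 0 - 9 = -9. Stack: [-9]
STORE_FAST v → v=-9. Stack: []
LOAD_FAST c → push -3. Stack: [-3]
LOAD_CONST → push 6. Stack: [-3, 6]
BINARY_OP - → -3 - 6 = -9. Stack: [-9]
STORE_FAST v → v=-9. Stack: []
LOAD_FAST v → push -9. Stack: [-9]
LOAD_CONST → push 12. Stack: [-9, 12]
BINARY_OP * → -9 * 12 = -108. Stack: [-108]
LOAD_CONST → push 3. Stack: [-108, 3]
BINARY_OP + → -108 + 3 = -105. Stack: [-105]
STORE_FAST v → v=-105. Stack: []
LOAD_FAST_LOAD_FAST c,b → push -3,7. Stack: [-3, 7]
BINARY_OP & → -3 & 7 = 5. Stack: [5]
LOAD_CONST → push 2. Stack: [5, 2]
BINARY_OP << → 5 << 2 = 20. Stack: [20]
STORE_FAST z → z=20. Stack: []
LOAD_FAST z → push 20. Stack: [20]
LOAD_CONST → push 6. Stack: [20, 6]
BINARY_OP % → 20 % 6 = 2. Stack: [2]
STORE_FAST v → v=2. Stack: []
LOAD_FAST z → push 20. Stack: [20]
LOAD_CONST → push 9. Stack: [20, 9]
BINARY_OP - → 20 - 9 = 11. Stack: [11]
RETURN_VALUE → return 11.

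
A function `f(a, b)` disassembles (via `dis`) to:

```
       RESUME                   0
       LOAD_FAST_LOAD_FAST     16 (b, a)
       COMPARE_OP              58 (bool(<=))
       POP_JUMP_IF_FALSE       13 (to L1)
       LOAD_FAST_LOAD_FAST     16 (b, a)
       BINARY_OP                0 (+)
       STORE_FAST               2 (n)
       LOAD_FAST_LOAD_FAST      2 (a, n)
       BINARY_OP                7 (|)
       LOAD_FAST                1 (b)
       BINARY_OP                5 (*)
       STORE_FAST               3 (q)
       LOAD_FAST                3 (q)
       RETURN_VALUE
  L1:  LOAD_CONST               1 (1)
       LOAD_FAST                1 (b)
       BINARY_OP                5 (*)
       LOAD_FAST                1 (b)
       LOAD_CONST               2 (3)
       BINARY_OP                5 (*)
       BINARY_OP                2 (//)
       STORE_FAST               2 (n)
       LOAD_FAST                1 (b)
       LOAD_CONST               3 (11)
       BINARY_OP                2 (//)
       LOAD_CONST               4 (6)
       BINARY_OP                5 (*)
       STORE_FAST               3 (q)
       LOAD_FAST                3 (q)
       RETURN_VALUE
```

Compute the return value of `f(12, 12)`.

LOAD_FAST_LOAD_FAST b,a → push 12,12. Stack: [12, 12]
COMPARE_OP bool(<=) → 12 vs 12 = True. Stack: [True]
POP_JUMP_IF_FALSE → pop True; no jump. Stack: []
LOAD_FAST_LOAD_FAST b,a → push 12,12. Stack: [12, 12]
BINARY_OP + → 12 + 12 = 24. Stack: [24]
STORE_FAST n → n=24. Stack: []
LOAD_FAST_LOAD_FAST a,n → push 12,24. Stack: [12, 24]
BINARY_OP | → 12 | 24 = 28. Stack: [28]
LOAD_FAST b → push 12. Stack: [28, 12]
BINARY_OP * → 28 * 12 = 336. Stack: [336]
STORE_FAST q → q=336. Stack: []
LOAD_FAST q → push 336. Stack: [336]
RETURN_VALUE → return 336.

336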